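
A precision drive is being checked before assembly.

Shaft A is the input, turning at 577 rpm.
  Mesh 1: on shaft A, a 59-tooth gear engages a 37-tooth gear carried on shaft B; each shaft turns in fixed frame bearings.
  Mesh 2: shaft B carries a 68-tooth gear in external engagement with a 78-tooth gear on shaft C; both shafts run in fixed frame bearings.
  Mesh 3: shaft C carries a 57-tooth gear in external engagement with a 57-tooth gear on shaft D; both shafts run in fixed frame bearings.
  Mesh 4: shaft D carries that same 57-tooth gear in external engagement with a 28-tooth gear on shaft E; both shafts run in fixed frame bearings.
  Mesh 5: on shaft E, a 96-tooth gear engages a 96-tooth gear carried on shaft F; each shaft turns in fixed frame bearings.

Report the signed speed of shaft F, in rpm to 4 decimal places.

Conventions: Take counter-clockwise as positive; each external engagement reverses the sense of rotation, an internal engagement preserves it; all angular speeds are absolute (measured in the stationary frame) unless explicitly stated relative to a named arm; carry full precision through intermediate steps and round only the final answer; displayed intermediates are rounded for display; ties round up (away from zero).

-1632.8911 rpm

class = fixed-axis compound train [5 meshes; 5 ratios multiply, 5 sense flips]
mesh 1 [59T→37T]: ω = 577.0000×59/37 = 920.0811 rpm, sense flips to −
mesh 2 [68T→78T]: ω = 920.0811×68/78 = 802.1220 rpm, sense flips to +
mesh 3 [57T→57T]: ω = 802.1220×57/57 = 802.1220 rpm, sense flips to −
mesh 4 [57T→28T]: ω = 802.1220×57/28 = 1632.8911 rpm, sense flips to +
mesh 5 [96T→96T]: ω = 1632.8911×96/96 = 1632.8911 rpm, sense flips to −
signed output speed = -1632.8911 rpm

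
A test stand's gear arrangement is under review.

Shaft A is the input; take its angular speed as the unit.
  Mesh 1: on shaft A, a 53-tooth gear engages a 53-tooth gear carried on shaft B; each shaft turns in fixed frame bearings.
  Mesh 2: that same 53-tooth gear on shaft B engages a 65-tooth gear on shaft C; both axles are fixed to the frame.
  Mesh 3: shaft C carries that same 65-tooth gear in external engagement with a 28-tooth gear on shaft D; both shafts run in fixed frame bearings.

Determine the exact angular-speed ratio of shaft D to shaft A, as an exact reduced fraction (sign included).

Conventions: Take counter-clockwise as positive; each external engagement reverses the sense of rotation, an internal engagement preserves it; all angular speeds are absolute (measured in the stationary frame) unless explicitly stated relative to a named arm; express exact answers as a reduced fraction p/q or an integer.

class = fixed-axis compound train [3 meshes; 3 ratios multiply, 3 sense flips]
mesh 1 [53T→53T]: running ratio 1, sense −
mesh 2 [53T→65T]: running ratio 53/65, sense +
mesh 3 [65T→28T]: running ratio 53/28, sense −
ω_out/ω_in = -53/28

-53/28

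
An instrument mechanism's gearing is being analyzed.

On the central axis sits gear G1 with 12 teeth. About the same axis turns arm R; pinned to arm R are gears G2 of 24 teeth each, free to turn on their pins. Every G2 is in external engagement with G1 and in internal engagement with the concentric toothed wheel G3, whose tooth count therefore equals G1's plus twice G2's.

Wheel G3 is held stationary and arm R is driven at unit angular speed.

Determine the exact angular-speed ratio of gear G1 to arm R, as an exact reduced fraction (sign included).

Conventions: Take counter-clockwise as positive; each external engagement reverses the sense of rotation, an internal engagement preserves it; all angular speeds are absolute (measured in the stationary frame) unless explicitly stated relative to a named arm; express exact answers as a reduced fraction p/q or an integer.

class = planetary set [G3 = 12+2·24 = 60; Willis about the carrier]
ring teeth: 12 + 2·24 = 60
12(ω_sun−ω_arm) = −60(ω_ring−ω_arm),  ω_ring = 0, ω_arm = 1
ω_sun = 1 − (60/12)(0−1) = 6
ω_out/ω_in = 6

6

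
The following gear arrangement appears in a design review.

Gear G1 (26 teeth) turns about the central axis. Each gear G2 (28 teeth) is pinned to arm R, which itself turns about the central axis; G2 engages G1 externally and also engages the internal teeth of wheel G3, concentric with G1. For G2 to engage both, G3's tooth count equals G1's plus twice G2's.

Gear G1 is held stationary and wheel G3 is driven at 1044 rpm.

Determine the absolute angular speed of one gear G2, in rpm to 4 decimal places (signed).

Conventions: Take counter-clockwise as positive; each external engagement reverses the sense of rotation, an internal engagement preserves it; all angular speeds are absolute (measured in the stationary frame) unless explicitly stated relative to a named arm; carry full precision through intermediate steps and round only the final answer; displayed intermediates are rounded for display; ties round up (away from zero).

planetary set (26T centre, 28T on arm, 82T internal) — Willis relation
normalise by the input: solve with ω_ring = 1, then scale by 1044 rpm
ring teeth: 26 + 2·28 = 82
26(ω_sun−ω_arm) = −82(ω_ring−ω_arm),  ω_sun = 0, ω_ring = 1
26(0−ω_arm) = −82(1−ω_arm)  ⇒  108·ω_arm = 82  ⇒  ω_arm = 41/54
sun–planet mesh: 26·(0−41/54) = −28·(ω_p−ω_arm)  ⇒  ω_p−ω_arm = 533/756
ω_p = 41/54 + 533/756 = 41/28
scale: ω_p = 41/28 × 1044 rpm = +1528.7143 rpm

+1528.7143 rpm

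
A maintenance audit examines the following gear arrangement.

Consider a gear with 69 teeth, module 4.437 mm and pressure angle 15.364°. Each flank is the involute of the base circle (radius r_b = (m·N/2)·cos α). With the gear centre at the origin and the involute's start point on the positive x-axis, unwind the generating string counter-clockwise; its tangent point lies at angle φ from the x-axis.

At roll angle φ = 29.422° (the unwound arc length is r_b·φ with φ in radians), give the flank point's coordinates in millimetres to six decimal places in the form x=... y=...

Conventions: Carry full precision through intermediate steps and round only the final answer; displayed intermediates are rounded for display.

recognized (one wheel, involute flank): single-mesh tooth geometry, m = 4.437, N = 69
pitch radius r_p = m·N/2 = 4.437·69/2 = 153.076500
base radius r_b = r_p·cos α = 153.076500·cos 15.364° = 147.605862
roll angle φ = 29.422° = 0.51351077 rad
x = r_b·(cos φ + φ·sin φ) = 165.802917
y = r_b·(sin φ − φ·cos φ) = 6.488368

x=165.802917 y=6.488368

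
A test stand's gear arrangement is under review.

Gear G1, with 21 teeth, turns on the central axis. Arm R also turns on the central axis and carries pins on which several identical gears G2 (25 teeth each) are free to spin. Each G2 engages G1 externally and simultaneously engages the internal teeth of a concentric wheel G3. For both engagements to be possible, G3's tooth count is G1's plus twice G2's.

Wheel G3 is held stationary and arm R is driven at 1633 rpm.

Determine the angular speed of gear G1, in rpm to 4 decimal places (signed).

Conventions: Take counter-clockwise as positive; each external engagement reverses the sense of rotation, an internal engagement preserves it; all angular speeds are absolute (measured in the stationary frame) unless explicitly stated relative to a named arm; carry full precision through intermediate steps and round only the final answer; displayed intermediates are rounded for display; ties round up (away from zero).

+7154.0952 rpm

class = planetary set [G3 = 21+2·25 = 71; Willis about the carrier]
normalise by the input: solve with ω_arm = 1, then scale by 1633 rpm
ring teeth: 21 + 2·25 = 71
21(ω_sun−ω_arm) = −71(ω_ring−ω_arm),  ω_ring = 0, ω_arm = 1
ω_sun = 1 − (71/21)(0−1) = 92/21
scale: ω_sun = 92/21 × 1633 rpm = +7154.0952 rpm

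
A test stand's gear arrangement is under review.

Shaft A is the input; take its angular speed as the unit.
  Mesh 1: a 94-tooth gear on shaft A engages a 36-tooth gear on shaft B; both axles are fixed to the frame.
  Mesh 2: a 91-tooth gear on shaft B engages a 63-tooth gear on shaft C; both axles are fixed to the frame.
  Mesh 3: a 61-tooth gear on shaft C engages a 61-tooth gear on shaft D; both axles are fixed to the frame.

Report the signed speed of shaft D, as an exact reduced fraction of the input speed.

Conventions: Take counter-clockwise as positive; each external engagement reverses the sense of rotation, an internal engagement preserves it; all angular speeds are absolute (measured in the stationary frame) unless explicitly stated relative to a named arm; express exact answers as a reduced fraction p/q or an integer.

-611/162

3-mesh fixed-axis compound train (all bearings frame-fixed)
mesh 1 [94T→36T]: |ω|/ω_in = 1×94/36 = 47/18, sense flips to −
mesh 2 [91T→63T]: |ω|/ω_in = (47/18)×91/63 = 611/162, sense flips to +
mesh 3 [61T→61T]: |ω|/ω_in = (611/162)×61/61 = 611/162, sense flips to −
signed output speed (× input speed) = -611/162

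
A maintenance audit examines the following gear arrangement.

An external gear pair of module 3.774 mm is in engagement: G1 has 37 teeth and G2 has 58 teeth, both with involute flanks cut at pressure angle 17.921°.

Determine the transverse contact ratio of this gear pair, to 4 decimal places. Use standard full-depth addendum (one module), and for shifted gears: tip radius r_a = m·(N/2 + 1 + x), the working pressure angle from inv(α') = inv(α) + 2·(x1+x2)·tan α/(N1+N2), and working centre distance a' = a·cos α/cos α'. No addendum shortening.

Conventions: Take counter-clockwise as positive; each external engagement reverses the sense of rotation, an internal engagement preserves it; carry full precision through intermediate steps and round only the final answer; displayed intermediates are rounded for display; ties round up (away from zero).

1.8563

recognized (one external pair, fixed centres): single-mesh tooth geometry, m = 3.774, N1 = 37, N2 = 58
base radii: r_b1 = 66.431500, r_b2 = 104.135865
tip radii: r_a1 = 73.593000, r_a2 = 113.220000
no profile shift: α' = α, a' = a
action lengths: √(r_a1²−r_b1²) = 31.666788, √(r_a2²−r_b2²) = 44.435234
base pitch p_b = π·m·cos α = 11.281120
CR = (31.666788 + 44.435234 − 179.265000·sin 17.92100°)/11.281120 = 1.856307
contact ratio ≈ 1.8563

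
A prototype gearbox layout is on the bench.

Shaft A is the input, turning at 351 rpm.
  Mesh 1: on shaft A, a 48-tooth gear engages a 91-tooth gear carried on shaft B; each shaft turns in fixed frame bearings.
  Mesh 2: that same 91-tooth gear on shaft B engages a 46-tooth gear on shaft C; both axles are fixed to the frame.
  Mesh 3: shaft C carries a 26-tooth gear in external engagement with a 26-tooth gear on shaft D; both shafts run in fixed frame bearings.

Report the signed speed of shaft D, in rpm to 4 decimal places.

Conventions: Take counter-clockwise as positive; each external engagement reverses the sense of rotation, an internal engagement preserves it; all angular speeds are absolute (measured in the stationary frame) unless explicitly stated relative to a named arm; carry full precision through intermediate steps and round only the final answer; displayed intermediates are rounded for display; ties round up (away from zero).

-366.2609 rpm

recognized (4 fixed axles, 3 meshes): fixed-axis compound train
mesh 1 [48T→91T]: ω = 351.0000×48/91 = 185.1429 rpm, sense flips to −
mesh 2 [91T→46T]: ω = 185.1429×91/46 = 366.2609 rpm, sense flips to +
mesh 3 [26T→26T]: ω = 366.2609×26/26 = 366.2609 rpm, sense flips to −
signed output speed = -366.2609 rpm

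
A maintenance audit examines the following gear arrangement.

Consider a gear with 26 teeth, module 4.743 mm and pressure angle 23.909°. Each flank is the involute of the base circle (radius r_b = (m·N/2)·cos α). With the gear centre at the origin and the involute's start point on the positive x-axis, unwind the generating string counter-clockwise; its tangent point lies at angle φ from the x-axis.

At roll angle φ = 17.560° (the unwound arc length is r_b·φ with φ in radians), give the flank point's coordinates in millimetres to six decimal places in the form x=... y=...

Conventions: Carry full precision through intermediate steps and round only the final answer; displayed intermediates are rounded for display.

single-mesh involute tooth geometry (26T wheel at module 4.743)
pitch radius r_p = m·N/2 = 4.743·26/2 = 61.659000
base radius r_b = r_p·cos α = 61.659000·cos 23.909° = 56.368060
roll angle φ = 17.560° = 0.30647982 rad
x = r_b·(cos φ + φ·sin φ) = 58.953540
y = r_b·(sin φ − φ·cos φ) = 0.535837

x=58.953540 y=0.535837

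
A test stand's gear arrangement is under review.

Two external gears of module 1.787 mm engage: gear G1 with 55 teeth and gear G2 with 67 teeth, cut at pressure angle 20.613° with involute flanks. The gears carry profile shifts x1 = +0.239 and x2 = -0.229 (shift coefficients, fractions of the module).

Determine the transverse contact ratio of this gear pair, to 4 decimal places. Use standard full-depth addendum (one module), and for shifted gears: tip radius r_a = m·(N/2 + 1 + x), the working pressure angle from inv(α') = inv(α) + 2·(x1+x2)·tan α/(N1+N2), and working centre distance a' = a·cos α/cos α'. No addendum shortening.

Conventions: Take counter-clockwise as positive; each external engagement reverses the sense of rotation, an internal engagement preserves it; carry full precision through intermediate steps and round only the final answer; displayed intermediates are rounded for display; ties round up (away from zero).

class = single-mesh tooth geometry [involute pair 55T × 67T, m = 1.787]
base radii: r_b1 = 45.996381, r_b2 = 56.031956
tip radii: r_a1 = 51.356593, r_a2 = 61.242277
inv(α') = inv(20.613°) + 2·(+0.239-0.229)·tan α/(55+67) = 0.01643120  ⇒  α' = 20.63794°
a' = a·cos α / cos α' = 109.0070·cos 20.613°/cos 20.63794° = 109.024860
action lengths: √(r_a1²−r_b1²) = 22.843654, √(r_a2²−r_b2²) = 24.719151
base pitch p_b = π·m·cos α = 5.254614
CR = (22.843654 + 24.719151 − 109.024860·sin 20.63794°)/5.254614 = 1.738615
contact ratio ≈ 1.7386

1.7386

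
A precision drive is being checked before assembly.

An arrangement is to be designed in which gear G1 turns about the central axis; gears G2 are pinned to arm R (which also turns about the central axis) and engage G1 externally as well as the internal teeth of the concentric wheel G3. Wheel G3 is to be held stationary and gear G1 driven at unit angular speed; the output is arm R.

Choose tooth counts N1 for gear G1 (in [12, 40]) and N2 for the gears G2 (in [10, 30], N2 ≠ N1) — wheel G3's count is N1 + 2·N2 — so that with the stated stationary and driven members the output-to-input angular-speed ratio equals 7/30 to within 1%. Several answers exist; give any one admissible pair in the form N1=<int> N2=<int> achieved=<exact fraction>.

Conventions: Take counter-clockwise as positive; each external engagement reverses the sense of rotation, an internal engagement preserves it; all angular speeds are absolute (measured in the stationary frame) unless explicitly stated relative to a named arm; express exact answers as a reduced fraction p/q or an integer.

topology: planetary set — design target 7/30, arm = carrier (Willis)
Willis with ω_ring = 0: ω_arm/ω_sun = N1/(N1+N3); set equal to 7/30  ⇒  N3/N1 = 1/(7/30) − 1 = 23/7
N3 = N1 + 2·N2  ⇒  N2/N1 = (N3/N1 − 1)/2 = (23/7 − 1)/2 = 8/7
smallest multiple with N1 ≥ 12 and N2 ≥ 10: k = 2  ⇒  N1 = 2·7 = 14, N2 = 2·8 = 16 (N1 ≤ 40, N2 ≤ 30, N2 ≠ N1 ✓), N3 = 14 + 2·16 = 46
check: N1/(N1+N3) with N1 = 14, N3 = 46 gives 7/30; |achieved − target| = 0 ≤ 7/3000 ✓

N1=14 N2=16 achieved=7/30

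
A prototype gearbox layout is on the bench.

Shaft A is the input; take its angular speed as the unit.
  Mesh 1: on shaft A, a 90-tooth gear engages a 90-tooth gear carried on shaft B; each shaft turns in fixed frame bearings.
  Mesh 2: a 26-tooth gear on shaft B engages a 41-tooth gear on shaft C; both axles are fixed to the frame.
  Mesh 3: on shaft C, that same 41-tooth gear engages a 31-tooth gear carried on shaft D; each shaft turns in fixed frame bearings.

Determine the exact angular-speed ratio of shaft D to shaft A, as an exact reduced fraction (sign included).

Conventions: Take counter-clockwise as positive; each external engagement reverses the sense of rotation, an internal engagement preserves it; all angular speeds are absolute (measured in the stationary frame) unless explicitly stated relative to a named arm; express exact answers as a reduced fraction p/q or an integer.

class = fixed-axis compound train [3 meshes; 3 ratios multiply, 3 sense flips]
mesh 1 [90T→90T]: running ratio 1, sense −
mesh 2 [26T→41T]: running ratio 26/41, sense +
mesh 3 [41T→31T]: running ratio 26/31, sense −
ω_out/ω_in = -26/31

-26/31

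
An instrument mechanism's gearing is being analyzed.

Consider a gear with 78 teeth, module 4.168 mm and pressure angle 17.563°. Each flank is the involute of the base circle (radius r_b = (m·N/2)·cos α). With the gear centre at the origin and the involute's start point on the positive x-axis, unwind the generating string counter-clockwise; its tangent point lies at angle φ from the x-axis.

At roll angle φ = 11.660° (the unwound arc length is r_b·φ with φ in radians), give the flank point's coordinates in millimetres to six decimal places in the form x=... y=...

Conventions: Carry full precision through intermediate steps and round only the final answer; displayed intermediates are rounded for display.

recognized (one wheel, involute flank): single-mesh tooth geometry, m = 4.168, N = 78
pitch radius r_p = m·N/2 = 4.168·78/2 = 162.552000
base radius r_b = r_p·cos α = 162.552000·cos 17.563° = 154.974757
roll angle φ = 11.660° = 0.20350539 rad
x = r_b·(cos φ + φ·sin φ) = 158.150705
y = r_b·(sin φ − φ·cos φ) = 0.433579

x=158.150705 y=0.433579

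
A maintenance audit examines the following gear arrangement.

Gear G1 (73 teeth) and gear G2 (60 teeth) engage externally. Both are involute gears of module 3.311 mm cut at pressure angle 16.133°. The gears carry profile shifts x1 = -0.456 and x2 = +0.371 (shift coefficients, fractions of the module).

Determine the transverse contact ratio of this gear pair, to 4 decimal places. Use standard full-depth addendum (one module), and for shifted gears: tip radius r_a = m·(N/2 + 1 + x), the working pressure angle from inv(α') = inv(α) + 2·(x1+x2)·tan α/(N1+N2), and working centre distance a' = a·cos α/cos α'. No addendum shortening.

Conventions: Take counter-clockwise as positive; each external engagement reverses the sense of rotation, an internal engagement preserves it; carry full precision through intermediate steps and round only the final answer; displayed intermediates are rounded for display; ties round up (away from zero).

single-mesh involute tooth geometry (73T engaging 60T at module 3.311)
base radii: r_b1 = 116.092280, r_b2 = 95.418312
tip radii: r_a1 = 122.652684, r_a2 = 103.869381
inv(α') = inv(16.133°) + 2·(-0.456+0.371)·tan α/(73+60) = 0.00731552  ⇒  α' = 15.87551°
a' = a·cos α / cos α' = 220.1815·cos 16.133°/cos 15.87551° = 219.897867
action lengths: √(r_a1²−r_b1²) = 39.576046, √(r_a2²−r_b2²) = 41.038932
base pitch p_b = π·m·cos α = 9.992182
CR = (39.576046 + 41.038932 − 219.897867·sin 15.87551°)/9.992182 = 2.047834
contact ratio ≈ 2.0478

2.0478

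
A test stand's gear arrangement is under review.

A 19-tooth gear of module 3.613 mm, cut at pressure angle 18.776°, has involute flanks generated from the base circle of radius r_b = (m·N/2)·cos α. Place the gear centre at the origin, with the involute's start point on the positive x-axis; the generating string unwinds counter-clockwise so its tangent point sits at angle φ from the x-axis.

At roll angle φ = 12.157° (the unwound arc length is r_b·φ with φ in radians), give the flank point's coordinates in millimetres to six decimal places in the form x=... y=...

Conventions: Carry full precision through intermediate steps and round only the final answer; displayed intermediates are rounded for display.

x=33.220244 y=0.103009

topology: single-mesh involute geometry — m = 3.613, N = 19
pitch radius r_p = m·N/2 = 3.613·19/2 = 34.323500
base radius r_b = r_p·cos α = 34.323500·cos 18.776° = 32.496946
roll angle φ = 12.157° = 0.21217968 rad
x = r_b·(cos φ + φ·sin φ) = 33.220244
y = r_b·(sin φ − φ·cos φ) = 0.103009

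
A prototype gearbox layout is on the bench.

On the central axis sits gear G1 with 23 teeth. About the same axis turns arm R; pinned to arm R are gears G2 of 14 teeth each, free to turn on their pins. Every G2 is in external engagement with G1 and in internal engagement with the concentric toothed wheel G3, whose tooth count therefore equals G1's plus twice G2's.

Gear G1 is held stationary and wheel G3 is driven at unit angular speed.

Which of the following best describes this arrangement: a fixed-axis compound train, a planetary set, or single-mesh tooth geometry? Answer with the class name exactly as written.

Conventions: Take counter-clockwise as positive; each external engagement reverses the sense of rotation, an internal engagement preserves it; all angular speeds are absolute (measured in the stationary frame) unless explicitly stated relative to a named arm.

planetary set

class = planetary set [G3 = 23+2·14 = 51; Willis about the carrier]
classification: planetary set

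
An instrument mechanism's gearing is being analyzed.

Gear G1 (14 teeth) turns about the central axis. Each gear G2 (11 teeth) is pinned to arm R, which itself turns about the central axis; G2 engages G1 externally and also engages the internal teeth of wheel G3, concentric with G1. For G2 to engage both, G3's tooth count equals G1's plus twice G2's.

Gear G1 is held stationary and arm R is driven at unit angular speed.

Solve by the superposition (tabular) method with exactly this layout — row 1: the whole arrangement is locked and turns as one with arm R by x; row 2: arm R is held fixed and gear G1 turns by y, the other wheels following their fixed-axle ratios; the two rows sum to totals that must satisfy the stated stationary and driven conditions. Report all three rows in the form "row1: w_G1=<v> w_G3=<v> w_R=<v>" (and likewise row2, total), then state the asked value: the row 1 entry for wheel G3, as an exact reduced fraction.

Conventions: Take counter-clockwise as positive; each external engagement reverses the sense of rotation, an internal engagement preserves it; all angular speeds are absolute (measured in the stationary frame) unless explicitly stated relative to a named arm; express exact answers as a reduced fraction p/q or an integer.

planetary set (14T centre, 11T on arm, 36T internal) — Willis relation
superposition row 1 [locked train]: every member turns x
row 2 (arm held, sun turns y): ω_ring = −(14/36)·y, ω_arm = 0
boundary: total ω_sun = x + y = 0 and total ω_arm = x = 1  ⇒  y = -1, x = 1
row 2 ring = −(14/36)·(-1) = 7/18
totals (row 1 + row 2): sun 1 + (-1) = 0, ring 1 + 7/18 = 25/18, arm 1 + 0 = 1
asked cell (row1, ring) = 1

row1: w_G1=1 w_G3=1 w_R=1
row2: w_G1=-1 w_G3=7/18 w_R=0
total: w_G1=0 w_G3=25/18 w_R=1
asked value: 1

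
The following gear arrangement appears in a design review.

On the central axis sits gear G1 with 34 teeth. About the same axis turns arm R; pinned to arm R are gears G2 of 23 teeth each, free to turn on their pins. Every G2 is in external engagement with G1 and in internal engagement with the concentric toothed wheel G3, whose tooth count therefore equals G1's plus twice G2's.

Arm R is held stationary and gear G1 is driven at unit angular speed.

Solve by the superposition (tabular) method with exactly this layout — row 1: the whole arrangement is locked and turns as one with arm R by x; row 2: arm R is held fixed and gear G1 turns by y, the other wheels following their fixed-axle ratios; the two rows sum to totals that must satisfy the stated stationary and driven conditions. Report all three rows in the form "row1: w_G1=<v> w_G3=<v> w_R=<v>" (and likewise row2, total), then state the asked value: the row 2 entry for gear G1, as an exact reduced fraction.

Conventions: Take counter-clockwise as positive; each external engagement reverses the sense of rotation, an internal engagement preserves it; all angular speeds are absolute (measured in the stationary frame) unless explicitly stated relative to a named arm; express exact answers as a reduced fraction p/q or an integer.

class = planetary set [G3 = 34+2·23 = 80; Willis about the carrier]
row 1 (train locked, turned with arm): all members turn x
row 2 (arm held, sun turns y): ω_ring = −(34/80)·y, ω_arm = 0
boundary: total ω_arm = x = 0 and total ω_sun = x + y = 1  ⇒  y = 1, x = 0
row 2 ring = −(34/80)·1 = -17/40
totals (row 1 + row 2): sun 0 + 1 = 1, ring 0 + (-17/40) = -17/40, arm 0 + 0 = 0
asked cell (row2, sun) = 1

row1: w_G1=0 w_G3=0 w_R=0
row2: w_G1=1 w_G3=-17/40 w_R=0
total: w_G1=1 w_G3=-17/40 w_R=0
asked value: 1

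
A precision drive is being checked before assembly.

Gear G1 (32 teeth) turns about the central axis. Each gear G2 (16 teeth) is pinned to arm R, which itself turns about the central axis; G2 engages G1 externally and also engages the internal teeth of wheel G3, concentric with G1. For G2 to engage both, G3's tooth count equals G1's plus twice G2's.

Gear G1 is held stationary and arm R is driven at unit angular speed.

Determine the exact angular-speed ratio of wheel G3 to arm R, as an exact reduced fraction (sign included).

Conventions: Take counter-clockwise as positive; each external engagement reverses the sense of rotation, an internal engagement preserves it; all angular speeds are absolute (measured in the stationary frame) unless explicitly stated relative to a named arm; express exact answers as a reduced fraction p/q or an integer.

planetary set (32T centre, 16T on arm, 64T internal) — Willis relation
ring teeth: 32 + 2·16 = 64
32(ω_sun−ω_arm) = −64(ω_ring−ω_arm),  ω_sun = 0, ω_arm = 1
ω_ring = 1 − (32/64)(0−1) = 3/2
ω_out/ω_in = 3/2

3/2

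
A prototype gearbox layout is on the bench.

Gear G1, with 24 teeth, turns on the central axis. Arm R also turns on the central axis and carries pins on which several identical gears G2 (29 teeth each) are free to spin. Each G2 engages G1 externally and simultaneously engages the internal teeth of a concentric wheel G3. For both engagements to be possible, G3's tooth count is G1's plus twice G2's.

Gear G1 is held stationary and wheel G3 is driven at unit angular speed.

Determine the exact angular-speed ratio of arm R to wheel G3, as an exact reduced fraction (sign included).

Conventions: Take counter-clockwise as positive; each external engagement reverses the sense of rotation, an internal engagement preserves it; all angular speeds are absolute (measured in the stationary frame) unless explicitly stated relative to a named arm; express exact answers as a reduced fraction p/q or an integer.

41/53

recognized (axles ride arm R): planetary set, 24/29/82 teeth
ring teeth: 24 + 2·29 = 82
24(ω_sun−ω_arm) = −82(ω_ring−ω_arm),  ω_sun = 0, ω_ring = 1
24(0−ω_arm) = −82(1−ω_arm)  ⇒  106·ω_arm = 82  ⇒  ω_arm = 41/53
ω_out/ω_in = 41/53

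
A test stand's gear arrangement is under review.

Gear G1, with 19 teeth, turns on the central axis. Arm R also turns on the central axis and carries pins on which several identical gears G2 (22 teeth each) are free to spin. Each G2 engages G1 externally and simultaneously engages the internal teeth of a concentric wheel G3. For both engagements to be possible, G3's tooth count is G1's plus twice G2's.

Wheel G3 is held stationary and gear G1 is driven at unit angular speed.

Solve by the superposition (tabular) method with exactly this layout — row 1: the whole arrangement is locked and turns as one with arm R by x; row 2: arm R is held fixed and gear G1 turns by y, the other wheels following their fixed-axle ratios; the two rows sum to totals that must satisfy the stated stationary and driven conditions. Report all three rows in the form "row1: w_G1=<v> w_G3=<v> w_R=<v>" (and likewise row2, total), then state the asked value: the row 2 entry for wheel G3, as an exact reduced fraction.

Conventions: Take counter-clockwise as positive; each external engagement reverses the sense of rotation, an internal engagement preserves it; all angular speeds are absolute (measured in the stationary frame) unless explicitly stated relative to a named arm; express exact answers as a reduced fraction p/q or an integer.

class = planetary set [G3 = 19+2·22 = 63; Willis about the carrier]
row 1 — lock + rotate with arm: ω_sun = ω_ring = ω_arm = x
row 2 (arm held, sun turns y): ω_ring = −(19/63)·y, ω_arm = 0
boundary: total ω_ring = x − (19/63)·y = 0 and total ω_sun = x + y = 1  ⇒  y = 63/82, x = 19/82
row 2 ring = −(19/63)·63/82 = -19/82
totals (row 1 + row 2): sun 19/82 + 63/82 = 1, ring 19/82 + (-19/82) = 0, arm 19/82 + 0 = 19/82
asked cell (row2, ring) = -19/82

row1: w_G1=19/82 w_G3=19/82 w_R=19/82
row2: w_G1=63/82 w_G3=-19/82 w_R=0
total: w_G1=1 w_G3=0 w_R=19/82
asked value: -19/82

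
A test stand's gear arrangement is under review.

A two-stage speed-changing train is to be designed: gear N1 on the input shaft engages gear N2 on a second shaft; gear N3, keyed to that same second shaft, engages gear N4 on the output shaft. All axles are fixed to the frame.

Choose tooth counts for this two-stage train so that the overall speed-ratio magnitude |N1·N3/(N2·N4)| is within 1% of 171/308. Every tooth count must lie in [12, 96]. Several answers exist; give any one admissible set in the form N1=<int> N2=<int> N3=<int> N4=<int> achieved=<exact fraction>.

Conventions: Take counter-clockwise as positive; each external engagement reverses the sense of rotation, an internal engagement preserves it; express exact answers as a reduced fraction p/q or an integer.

N1=18 N2=14 N3=19 N4=44 achieved=171/308

2-stage fixed-axis compound train for ratio 171/308
target = 171/308 in lowest terms: an exact hit needs N1·N3 = k·171 and N2·N4 = k·308 for one integer k, every count in [12, 96]; additionally prefer no 1:1 stage (N1 ≠ N2, N3 ≠ N4)
k = 1: no 1:1-free in-range split of k·171 and k·308 into factor pairs; take k = 2
k = 2: N1·N3 = 342 = 18·19, N2·N4 = 616 = 14·44
achieved = 18·19/(14·44) = 171/308; |achieved − target| = 0 ≤ 171/30800 ✓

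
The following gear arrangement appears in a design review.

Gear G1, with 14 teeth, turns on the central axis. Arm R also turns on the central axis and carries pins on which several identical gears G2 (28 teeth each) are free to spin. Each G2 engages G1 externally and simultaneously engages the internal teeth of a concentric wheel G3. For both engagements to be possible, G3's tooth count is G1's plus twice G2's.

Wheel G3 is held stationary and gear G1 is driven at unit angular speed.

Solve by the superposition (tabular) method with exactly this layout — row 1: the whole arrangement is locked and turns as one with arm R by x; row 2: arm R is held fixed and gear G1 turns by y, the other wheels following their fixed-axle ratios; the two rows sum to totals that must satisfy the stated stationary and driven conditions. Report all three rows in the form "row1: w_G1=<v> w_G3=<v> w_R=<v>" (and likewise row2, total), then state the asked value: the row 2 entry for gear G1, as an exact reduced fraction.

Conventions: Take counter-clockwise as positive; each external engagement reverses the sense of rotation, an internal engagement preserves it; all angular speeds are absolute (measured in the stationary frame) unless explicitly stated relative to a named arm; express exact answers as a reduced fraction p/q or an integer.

recognized (axles ride arm R): planetary set, 14/28/70 teeth
row 1 (train locked, turned with arm): all members turn x
row 2 (arm held, sun turns y): ω_ring = −(14/70)·y, ω_arm = 0
boundary: total ω_ring = x − (14/70)·y = 0 and total ω_sun = x + y = 1  ⇒  y = 5/6, x = 1/6
row 2 ring = −(14/70)·5/6 = -1/6
totals (row 1 + row 2): sun 1/6 + 5/6 = 1, ring 1/6 + (-1/6) = 0, arm 1/6 + 0 = 1/6
asked cell (row2, sun) = 5/6

row1: w_G1=1/6 w_G3=1/6 w_R=1/6
row2: w_G1=5/6 w_G3=-1/6 w_R=0
total: w_G1=1 w_G3=0 w_R=1/6
asked value: 5/6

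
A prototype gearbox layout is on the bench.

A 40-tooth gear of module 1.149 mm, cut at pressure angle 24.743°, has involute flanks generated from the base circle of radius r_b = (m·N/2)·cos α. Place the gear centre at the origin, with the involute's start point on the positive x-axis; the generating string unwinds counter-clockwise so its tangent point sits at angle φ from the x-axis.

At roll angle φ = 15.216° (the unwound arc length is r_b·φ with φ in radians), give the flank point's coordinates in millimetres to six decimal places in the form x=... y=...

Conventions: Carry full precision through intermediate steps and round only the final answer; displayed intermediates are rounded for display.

x=21.593340 y=0.129382

topology: single-mesh involute geometry — m = 1.149, N = 40
pitch radius r_p = m·N/2 = 1.149·40/2 = 22.980000
base radius r_b = r_p·cos α = 22.980000·cos 24.743° = 20.870305
roll angle φ = 15.216° = 0.26556930 rad
x = r_b·(cos φ + φ·sin φ) = 21.593340
y = r_b·(sin φ − φ·cos φ) = 0.129382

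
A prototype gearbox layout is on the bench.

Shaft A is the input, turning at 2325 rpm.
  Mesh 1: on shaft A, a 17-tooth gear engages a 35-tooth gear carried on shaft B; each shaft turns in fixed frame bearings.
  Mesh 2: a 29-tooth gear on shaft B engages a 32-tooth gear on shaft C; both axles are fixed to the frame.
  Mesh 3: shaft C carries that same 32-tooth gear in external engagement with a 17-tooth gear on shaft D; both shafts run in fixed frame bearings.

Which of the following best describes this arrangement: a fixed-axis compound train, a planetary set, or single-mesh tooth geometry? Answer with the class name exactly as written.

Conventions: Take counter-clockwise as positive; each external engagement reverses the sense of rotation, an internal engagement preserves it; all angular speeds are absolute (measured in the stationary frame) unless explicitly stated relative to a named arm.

fixed-axis compound train

topology: fixed-axis compound train — 3 meshes, A→D
classification: fixed-axis compound train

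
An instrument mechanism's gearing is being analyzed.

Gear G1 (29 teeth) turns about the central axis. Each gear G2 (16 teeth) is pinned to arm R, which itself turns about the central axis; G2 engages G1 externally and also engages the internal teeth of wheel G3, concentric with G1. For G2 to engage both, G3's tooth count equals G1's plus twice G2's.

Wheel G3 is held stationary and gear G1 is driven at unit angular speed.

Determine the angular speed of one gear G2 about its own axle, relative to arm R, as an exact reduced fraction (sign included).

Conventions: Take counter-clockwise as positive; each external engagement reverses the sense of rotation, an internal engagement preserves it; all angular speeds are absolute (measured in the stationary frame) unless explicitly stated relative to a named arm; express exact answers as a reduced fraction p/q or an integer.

-1769/1440

class = planetary set [G3 = 29+2·16 = 61; Willis about the carrier]
ring teeth: 29 + 2·16 = 61
29(ω_sun−ω_arm) = −61(ω_ring−ω_arm),  ω_ring = 0, ω_sun = 1
29(1−ω_arm) = −61(0−ω_arm)  ⇒  90·ω_arm = 29  ⇒  ω_arm = 29/90
sun–planet mesh: 29·(1−29/90) = −16·(ω_p−ω_arm)  ⇒  ω_p−ω_arm = -1769/1440
exact speed ratio = -1769/1440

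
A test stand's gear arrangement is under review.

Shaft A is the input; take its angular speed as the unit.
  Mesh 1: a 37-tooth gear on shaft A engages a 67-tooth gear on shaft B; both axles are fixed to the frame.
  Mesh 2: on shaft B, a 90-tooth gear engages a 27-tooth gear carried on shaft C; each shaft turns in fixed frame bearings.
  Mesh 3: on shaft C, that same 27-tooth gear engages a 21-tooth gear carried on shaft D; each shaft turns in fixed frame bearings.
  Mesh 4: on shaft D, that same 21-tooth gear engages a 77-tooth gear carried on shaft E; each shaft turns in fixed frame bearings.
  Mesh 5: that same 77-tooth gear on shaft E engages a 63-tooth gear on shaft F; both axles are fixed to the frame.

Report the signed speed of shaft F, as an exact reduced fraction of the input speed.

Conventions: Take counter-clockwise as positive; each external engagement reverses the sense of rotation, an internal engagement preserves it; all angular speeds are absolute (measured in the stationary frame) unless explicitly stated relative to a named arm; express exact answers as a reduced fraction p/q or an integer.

5-mesh fixed-axis compound train (all bearings frame-fixed)
mesh 1 [37T→67T]: |ω|/ω_in = 1×37/67 = 37/67, sense flips to −
mesh 2 [90T→27T]: |ω|/ω_in = (37/67)×90/27 = 370/201, sense flips to +
mesh 3 [27T→21T]: |ω|/ω_in = (370/201)×27/21 = 1110/469, sense flips to −
mesh 4 [21T→77T]: |ω|/ω_in = (1110/469)×21/77 = 3330/5159, sense flips to +
mesh 5 [77T→63T]: |ω|/ω_in = (3330/5159)×77/63 = 370/469, sense flips to −
signed output speed (× input speed) = -370/469

-370/469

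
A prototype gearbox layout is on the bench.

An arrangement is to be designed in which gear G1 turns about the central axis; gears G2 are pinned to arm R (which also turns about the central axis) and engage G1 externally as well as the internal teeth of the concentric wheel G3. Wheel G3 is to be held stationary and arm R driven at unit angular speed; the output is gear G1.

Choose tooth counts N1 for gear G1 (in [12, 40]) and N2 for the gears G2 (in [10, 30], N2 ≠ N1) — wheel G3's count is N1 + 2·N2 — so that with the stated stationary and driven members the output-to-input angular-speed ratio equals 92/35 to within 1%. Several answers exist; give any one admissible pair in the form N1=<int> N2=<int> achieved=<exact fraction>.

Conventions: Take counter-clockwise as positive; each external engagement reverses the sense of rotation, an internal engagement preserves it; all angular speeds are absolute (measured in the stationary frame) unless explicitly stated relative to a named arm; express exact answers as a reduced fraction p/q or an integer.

N1=35 N2=11 achieved=92/35

topology: planetary set — design target 92/35, arm = carrier (Willis)
Willis with ω_ring = 0: ω_sun/ω_arm = (N1+N3)/N1; set equal to 92/35  ⇒  N3/N1 = 92/35 − 1 = 57/35
N3 = N1 + 2·N2  ⇒  N2/N1 = (N3/N1 − 1)/2 = (57/35 − 1)/2 = 11/35
smallest multiple with N1 ≥ 12 and N2 ≥ 10: k = 1  ⇒  N1 = 1·35 = 35, N2 = 1·11 = 11 (N1 ≤ 40, N2 ≤ 30, N2 ≠ N1 ✓), N3 = 35 + 2·11 = 57
check: (N1+N3)/N1 with N1 = 35, N3 = 57 gives 92/35; |achieved − target| = 0 ≤ 23/875 ✓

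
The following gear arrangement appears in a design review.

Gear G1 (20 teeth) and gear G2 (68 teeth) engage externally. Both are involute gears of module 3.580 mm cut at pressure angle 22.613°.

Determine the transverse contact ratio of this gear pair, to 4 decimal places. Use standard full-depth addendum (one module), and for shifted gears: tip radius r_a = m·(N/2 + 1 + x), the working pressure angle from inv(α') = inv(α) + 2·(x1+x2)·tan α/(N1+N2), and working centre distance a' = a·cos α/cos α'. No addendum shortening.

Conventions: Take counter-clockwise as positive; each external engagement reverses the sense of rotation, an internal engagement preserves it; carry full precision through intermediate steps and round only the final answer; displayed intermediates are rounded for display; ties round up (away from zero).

single-mesh involute tooth geometry (20T engaging 68T at module 3.580)
base radii: r_b1 = 33.047803, r_b2 = 112.362532
tip radii: r_a1 = 39.380000, r_a2 = 125.300000
no profile shift: α' = α, a' = a
action lengths: √(r_a1²−r_b1²) = 21.415581, √(r_a2²−r_b2²) = 55.450442
base pitch p_b = π·m·cos α = 10.382274
CR = (21.415581 + 55.450442 − 157.520000·sin 22.61300°)/10.382274 = 1.569871
contact ratio ≈ 1.5699

1.5699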